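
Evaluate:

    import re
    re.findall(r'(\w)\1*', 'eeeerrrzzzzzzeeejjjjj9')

['e', 'r', 'z', 'e', 'j', '9']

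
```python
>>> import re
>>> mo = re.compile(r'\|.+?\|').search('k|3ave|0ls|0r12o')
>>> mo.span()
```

A `+?`/`*?`/`{m,n}?` starts at its minimum and grows only as far as needed for what follows to match.
The match spans [1:7] → '|3ave|'.

(1, 7)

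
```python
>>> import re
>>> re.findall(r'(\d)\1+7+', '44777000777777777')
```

The backreference `\1` re-matches whatever the first group consumed, character for character.
With a single group, `findall` returns only what that group captured — 2 items.

['4', '0']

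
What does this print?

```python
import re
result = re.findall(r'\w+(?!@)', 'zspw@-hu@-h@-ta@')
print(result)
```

['zsp', 'h', 't']

The negative lookaround is zero-width — it rules out positions where the adjacent text would match, without consuming anything.
Matches: at [0:3] → 'zsp'; at [6:7] → 'h'; at [13:14] → 't'.
No capturing groups, so `findall` returns the 3 full match strings.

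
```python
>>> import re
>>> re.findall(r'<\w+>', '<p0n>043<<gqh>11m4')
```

['<p0n>', '<gqh>']

Walking the string: at [0:5] → '<p0n>'; at [9:14] → '<gqh>'.
No capturing groups, so `findall` returns the 2 full match strings.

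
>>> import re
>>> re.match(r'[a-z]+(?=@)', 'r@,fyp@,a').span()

Because the assertion is zero-width, the text it checks is not consumed and won't appear in the result.
`re.match` won't scan ahead — the pattern has to work from the very first character.
The match spans [0:1] → 'r'.

(0, 1)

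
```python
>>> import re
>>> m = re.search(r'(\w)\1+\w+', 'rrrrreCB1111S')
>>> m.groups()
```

('r',)

The match spans [0:13] → 'rrrrreCB1111S'.
Captured: group 1 = 'r'.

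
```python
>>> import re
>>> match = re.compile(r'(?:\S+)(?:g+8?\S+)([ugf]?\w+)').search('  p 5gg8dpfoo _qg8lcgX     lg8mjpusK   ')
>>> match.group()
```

'5gg8dpfoo'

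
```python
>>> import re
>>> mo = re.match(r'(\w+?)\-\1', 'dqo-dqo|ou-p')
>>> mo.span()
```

(0, 7)

After group 1 captures some text, `\1` only succeeds where that same text appears again.
`re.match` won't scan ahead — the pattern has to work from the very first character.
The match spans [0:7] → 'dqo-dqo'.
Captured: group 1 = 'dqo'.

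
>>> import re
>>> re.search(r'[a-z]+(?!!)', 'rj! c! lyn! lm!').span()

(0, 1)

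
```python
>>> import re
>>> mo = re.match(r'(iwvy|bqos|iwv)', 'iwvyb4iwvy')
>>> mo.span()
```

(0, 4)

Alternation isn't longest-match — the leftmost alternative that fits at this position is chosen.
`re.match` won't scan ahead — the pattern has to work from the very first character.
The match spans [0:4] → 'iwvy'.
Captured: group 1 = 'iwvy'.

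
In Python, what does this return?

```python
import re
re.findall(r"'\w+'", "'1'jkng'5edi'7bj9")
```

["'1'", "'5edi'"]

No capturing groups, so `findall` returns the 2 full match strings.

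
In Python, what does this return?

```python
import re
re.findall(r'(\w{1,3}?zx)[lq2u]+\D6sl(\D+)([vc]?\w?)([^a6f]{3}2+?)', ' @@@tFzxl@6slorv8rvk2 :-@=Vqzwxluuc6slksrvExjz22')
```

The pattern matches 1 to 3 of a word character (lazy), then the literal 'zx' (captured); then one or more of one of [lq2u], then a non-digit, then the literal '6sl'; then one or more of a non-digit (captured); then optionally one of [vc], then optionally a word character (captured); then exactly 3 of any character except [a6f], then one or more of the literal '2' (lazy) (captured).
`findall` packs the 4 group values into a tuple for every match.

[('tFzx', 'orv', '8', 'rvk2')]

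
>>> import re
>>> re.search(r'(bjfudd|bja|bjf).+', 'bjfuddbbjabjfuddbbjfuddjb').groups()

('bjfudd',)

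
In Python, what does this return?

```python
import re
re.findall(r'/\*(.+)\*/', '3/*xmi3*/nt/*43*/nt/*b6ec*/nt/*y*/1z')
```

`findall` collects group 1 from the one match (1 total).

['xmi3*/nt/*43*/nt/*b6ec*/nt/*y']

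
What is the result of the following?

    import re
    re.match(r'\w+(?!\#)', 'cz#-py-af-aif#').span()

(0, 1)

A negative assertion filters positions out without eating any characters.
`re.match` only tries the pattern at the start of the string.
The match spans [0:1] → 'c'.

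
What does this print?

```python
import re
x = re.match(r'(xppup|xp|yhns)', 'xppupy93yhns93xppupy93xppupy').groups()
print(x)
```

('xppup',)

`|` is ordered: at each position the engine commits to the first alternative that works.
`match` is anchored at position 0; if the pattern doesn't fit there, it returns None.
The match spans [0:5] → 'xppup'.
Captured: group 1 = 'xppup'.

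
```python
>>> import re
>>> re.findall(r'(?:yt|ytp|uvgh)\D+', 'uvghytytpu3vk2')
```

Since nothing is captured, `findall` lists the 1 matched substring directly.

['uvghytytpu']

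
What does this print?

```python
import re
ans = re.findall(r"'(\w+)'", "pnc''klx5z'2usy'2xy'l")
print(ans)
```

['klx5z', '2xy']

Scanning left to right: at [4:11] match "'klx5z'", group 1 = 'klx5z'; at [15:20] match "'2xy'", group 1 = '2xy'.
With a single group, `findall` returns only what that group captured — 2 items.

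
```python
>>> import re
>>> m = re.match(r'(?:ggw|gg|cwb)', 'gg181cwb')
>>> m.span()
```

(0, 2)

`re.match` only tries the pattern at the start of the string.
The match spans [0:2] → 'gg'.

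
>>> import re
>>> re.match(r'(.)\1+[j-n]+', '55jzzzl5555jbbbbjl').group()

'55j'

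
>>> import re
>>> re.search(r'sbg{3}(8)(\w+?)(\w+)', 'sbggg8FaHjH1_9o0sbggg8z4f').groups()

('8', 'F', 'aHjH1_9o0sbggg8z4f')

The match spans [0:25] → 'sbggg8FaHjH1_9o0sbggg8z4f'.
Captured: group 1 = '8', group 2 = 'F', group 3 = 'aHjH1_9o0sbggg8z4f'.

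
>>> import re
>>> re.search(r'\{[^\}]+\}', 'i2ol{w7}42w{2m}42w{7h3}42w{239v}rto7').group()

'{w7}'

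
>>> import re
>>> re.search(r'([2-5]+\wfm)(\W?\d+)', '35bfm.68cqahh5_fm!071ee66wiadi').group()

'35bfm.68'

Pattern: one or more of a character in [2-5], then a word character, then the literal 'fm' (captured); then optionally a non-word character, then one or more of a digit (captured).
The match spans [0:8] → '35bfm.68'.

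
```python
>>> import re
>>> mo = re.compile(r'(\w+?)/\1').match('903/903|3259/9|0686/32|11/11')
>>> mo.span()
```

(0, 7)

The backreference `\1` re-matches whatever the first group consumed, character for character.
`re.match` only tries the pattern at the start of the string.
The match spans [0:7] → '903/903'.
Captured: group 1 = '903'.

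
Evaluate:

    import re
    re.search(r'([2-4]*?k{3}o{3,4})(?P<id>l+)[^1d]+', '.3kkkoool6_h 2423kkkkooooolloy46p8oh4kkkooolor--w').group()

This matches zero or more of a character in [2-4] (lazy), then exactly 3 of the literal 'k', then 3 to 4 of the literal 'o' (captured); then one or more of a literal 'l' (captured as 'id'); then one or more of any character except [1d].
`re.search` scans for the first position where the pattern succeeds.
The match spans [1:49] → '3kkkoool6_h 2423kkkkooooolloy46p8oh4kkkooolor--w'.
Captured: group 1 = '3kkkooo', group 2 = 'l'.

'3kkkoool6_h 2423kkkkooooolloy46p8oh4kkkooolor--w'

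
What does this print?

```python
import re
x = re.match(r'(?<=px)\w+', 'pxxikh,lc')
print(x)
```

`match` is anchored at position 0; if the pattern doesn't fit there, it returns None.
Here the string doesn't start with a match, so the call returns None.

None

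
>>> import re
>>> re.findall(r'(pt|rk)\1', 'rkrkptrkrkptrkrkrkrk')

['rk', 'rk', 'rk', 'rk']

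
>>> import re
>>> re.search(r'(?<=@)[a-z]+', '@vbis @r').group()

The positive lookaround only admits positions where the adjacent text matches; those characters stay outside the span.
`re.search` scans for the first position where the pattern succeeds.
The match spans [1:5] → 'vbis'.

'vbis'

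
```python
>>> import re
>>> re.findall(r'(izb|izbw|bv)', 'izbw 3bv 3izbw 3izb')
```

`|` is ordered: at each position the engine commits to the first alternative that works.
Scanning left to right: at [0:3] match 'izb', group 1 = 'izb'; at [6:8] match 'bv', group 1 = 'bv'; at [10:13] match 'izb', group 1 = 'izb'; at [16:19] match 'izb', group 1 = 'izb'.
Because there's exactly one group, `findall` drops the full match and keeps group 1 from each hit.

['izb', 'bv', 'izb', 'izb']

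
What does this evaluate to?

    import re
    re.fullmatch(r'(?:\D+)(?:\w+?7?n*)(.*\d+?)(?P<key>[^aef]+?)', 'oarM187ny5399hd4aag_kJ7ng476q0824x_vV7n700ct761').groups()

('87ny5399hd4aag_kJ7ng476q0824x_vV7n700ct76', '1')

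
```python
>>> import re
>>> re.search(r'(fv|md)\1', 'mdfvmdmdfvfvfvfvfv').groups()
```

`\1` is not a pattern — it's the concrete string captured by group 1, re-applied verbatim.
`search` walks the string left to right and returns the first match it finds.
The match spans [4:8] → 'mdmd'.
Captured: group 1 = 'md'.

('md',)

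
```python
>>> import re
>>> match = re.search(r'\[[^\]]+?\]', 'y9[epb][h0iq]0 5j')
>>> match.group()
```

`re.search` scans for the first position where the pattern succeeds.
The match spans [2:7] → '[epb]'.

'[epb]'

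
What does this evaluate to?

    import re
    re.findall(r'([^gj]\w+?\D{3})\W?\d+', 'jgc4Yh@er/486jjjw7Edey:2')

The pattern matches any character except [gj], then one or more of a word character (lazy), then exactly 3 of a non-digit (captured); then optionally a non-word character, then one or more of a digit.
A `+?`/`*?`/`{m,n}?` starts at its minimum and grows only as far as needed for what follows to match.
Matches: at [2:13] match 'c4Yh@er/486', group 1 = 'c4Yh@er'; at [16:24] match 'w7Edey:2', group 1 = 'w7Edey'.
One capturing group, so `findall` returns just the captured substring from each match — 2 in all.

['c4Yh@er', 'w7Edey']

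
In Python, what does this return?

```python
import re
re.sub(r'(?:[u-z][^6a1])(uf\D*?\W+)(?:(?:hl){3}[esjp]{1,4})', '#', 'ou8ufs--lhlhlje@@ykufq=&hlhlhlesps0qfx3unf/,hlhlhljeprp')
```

'o#0qfx3unf/,hlhlhljeprp'

Each match is replaced by '#'.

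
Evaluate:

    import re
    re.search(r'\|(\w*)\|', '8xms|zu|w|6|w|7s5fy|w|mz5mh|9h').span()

`re.search` tries every starting position until one works.
The match spans [4:8] → '|zu|'.
Captured: group 1 = 'zu'.

(4, 8)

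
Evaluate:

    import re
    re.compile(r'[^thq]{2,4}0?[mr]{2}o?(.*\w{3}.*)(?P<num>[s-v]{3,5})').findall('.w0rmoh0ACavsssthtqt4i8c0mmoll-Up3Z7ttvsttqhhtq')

[('h0ACavsssthtqt4i8c0mmoll-Up3Z7ttv', 'stt')]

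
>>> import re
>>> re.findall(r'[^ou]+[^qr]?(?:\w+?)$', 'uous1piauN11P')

['s1piauN11P']

The pattern matches one or more of any character except [ou], then optionally any character except [qr]; then one or more of a word character (lazy) (non-capturing group); then anchored at the end.
Scanning left to right: at [3:13] → 's1piauN11P'.
Since nothing is captured, `findall` lists the 1 matched substring directly.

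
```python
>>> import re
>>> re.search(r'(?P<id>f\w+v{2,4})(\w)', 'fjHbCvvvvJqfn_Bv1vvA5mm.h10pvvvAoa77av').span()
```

(0, 20)

The match spans [0:20] → 'fjHbCvvvvJqfn_Bv1vvA'.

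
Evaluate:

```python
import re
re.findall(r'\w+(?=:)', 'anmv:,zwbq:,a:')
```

Because the assertion is zero-width, the text it checks is not consumed and won't appear in the result.
Scanning left to right: at [0:4] → 'anmv'; at [6:10] → 'zwbq'; at [12:13] → 'a'.
Since nothing is captured, `findall` lists the 3 matched substrings directly.

['anmv', 'zwbq', 'a']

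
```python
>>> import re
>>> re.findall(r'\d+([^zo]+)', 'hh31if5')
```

This matches one or more of a digit; then one or more of any character except [zo] (captured).
Matches: at [2:7] match '31if5', group 1 = 'if5'.
One capturing group, so `findall` returns just the captured substring from the one match — 1 in all.

['if5']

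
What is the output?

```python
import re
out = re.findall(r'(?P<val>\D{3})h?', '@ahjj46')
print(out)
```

Pattern: exactly 3 of a non-digit (captured as 'val'); then optionally a literal 'h'.
Scanning left to right: at [0:3] match '@ah', group 1 = '@ah'.
Because there's exactly one group, `findall` drops the full match and keeps group 1 from the one hit.

['@ah']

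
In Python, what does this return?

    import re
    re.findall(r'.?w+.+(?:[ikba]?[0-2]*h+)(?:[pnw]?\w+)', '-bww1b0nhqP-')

Pattern: optionally any character, then one or more of a literal 'w', then one or more of any character; then optionally one of [ikba], then zero or more of a character in [0-2], then one or more of the literal 'h' (non-capturing group); then optionally one of [pnw], then one or more of a word character (non-capturing group).
Matches: at [1:11] → 'bww1b0nhqP'.
No capturing groups, so `findall` returns the 1 full match string.

['bww1b0nhqP']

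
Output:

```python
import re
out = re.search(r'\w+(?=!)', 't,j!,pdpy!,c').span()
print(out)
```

(2, 3)

Because the assertion is zero-width, the text it checks is not consumed and won't appear in the result.
Unlike `match`, `search` isn't anchored — it looks for the pattern anywhere in the string.
The match spans [2:3] → 'j'.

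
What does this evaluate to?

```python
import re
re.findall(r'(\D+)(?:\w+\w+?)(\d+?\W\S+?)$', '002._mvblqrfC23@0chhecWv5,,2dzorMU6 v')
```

[(',,', '6 v')]

Pattern: one or more of a non-digit (captured); then one or more of a word character, then one or more of a word character (lazy) (non-capturing group); then one or more of a digit (lazy), then a non-word character, then one or more of a non-whitespace character (lazy) (captured); then anchored at the end.
Matches: at [25:37] match ',,2dzorMU6 v', groups = (',,', '6 v').
With 2 capturing groups, `findall` returns a 2-tuple per match.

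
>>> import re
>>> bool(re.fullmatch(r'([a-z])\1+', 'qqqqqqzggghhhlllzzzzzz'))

`\1` has to match the exact text group 1 already captured.
`re.fullmatch` requires the pattern to consume the entire string.
Here there's no way to consume every character, so the call returns None, and `bool(None)` is False.

False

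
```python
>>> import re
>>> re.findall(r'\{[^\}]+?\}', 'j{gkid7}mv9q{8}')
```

['{gkid7}', '{8}']

Walking the string: at [1:8] → '{gkid7}'; at [12:15] → '{8}'.
`findall` yields the raw match text (2 of them) because the pattern has no groups.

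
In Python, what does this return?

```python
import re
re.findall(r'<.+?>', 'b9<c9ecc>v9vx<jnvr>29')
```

['<c9ecc>', '<jnvr>']

With no groups in the pattern, `findall` gives back each whole match — 2 here.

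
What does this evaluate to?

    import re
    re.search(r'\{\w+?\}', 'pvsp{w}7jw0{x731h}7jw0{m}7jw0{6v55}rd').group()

`re.search` scans for the first position where the pattern succeeds.
The match spans [4:7] → '{w}'.

'{w}'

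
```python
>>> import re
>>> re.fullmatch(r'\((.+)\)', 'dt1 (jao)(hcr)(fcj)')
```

For `fullmatch`, every character of the input must be accounted for by the pattern.
Here there's no way to consume every character, so the call returns None.

None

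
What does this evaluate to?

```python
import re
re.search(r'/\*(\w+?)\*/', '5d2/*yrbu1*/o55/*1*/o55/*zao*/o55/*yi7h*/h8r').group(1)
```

Unlike `match`, `search` isn't anchored — it looks for the pattern anywhere in the string.
The match spans [3:12] → '/*yrbu1*/'.
Captured: group 1 = 'yrbu1'.

'yrbu1'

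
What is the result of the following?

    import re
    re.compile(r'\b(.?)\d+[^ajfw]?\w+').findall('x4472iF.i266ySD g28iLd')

['x', 'i', 'g']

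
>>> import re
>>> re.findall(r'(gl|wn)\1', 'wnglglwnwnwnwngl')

['gl', 'wn', 'wn']

`\1` is not a pattern — it's the concrete string captured by group 1, re-applied verbatim.
Walking the string: at [2:6] match 'glgl', group 1 = 'gl'; at [6:10] match 'wnwn', group 1 = 'wn'; at [10:14] match 'wnwn', group 1 = 'wn'.
With a single group, `findall` returns only what that group captured — 3 items.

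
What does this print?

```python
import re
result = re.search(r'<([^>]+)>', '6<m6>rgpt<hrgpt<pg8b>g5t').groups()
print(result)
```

('m6',)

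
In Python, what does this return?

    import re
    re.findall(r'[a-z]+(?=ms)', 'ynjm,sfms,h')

The lookaround is zero-width — it requires the adjacent text to match without consuming it, so the asserted text isn't part of the match.
Matches: at [5:7] → 'sf'.
Since nothing is captured, `findall` lists the 1 matched substring directly.

['sf']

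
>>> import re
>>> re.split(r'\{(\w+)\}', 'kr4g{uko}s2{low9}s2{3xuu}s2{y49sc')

['kr4g', 'uko', 's2', 'low9', 's2', '3xuu', 's2{y49sc']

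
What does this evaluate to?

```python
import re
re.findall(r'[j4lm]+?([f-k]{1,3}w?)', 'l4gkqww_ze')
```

['gk']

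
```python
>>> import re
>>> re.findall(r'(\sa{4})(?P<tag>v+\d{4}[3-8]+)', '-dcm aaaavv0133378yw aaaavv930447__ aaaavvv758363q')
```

[(' aaaa', 'vv0133378'), (' aaaa', 'vv930447'), (' aaaa', 'vvv758363')]

The pattern matches whitespace, then exactly 4 of a literal 'a' (captured); then one or more of the literal 'v', then exactly 4 of a digit, then one or more of a character in [3-8] (captured as 'tag').
Matches: at [4:18] match ' aaaavv0133378', groups = (' aaaa', 'vv0133378'); at [20:33] match ' aaaavv930447', groups = (' aaaa', 'vv930447'); at [35:49] match ' aaaavvv758363', groups = (' aaaa', 'vvv758363').
`findall` packs the 2 group values into a tuple for every match.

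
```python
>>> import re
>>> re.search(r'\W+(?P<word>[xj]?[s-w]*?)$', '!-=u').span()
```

Pattern: one or more of a non-word character; then optionally one of [xj], then zero or more of a character in [s-w] (lazy) (captured as 'word'); then anchored at the end.
Unlike `match`, `search` isn't anchored — it looks for the pattern anywhere in the string.
The match spans [0:4] → '!-=u'.
Captured: group 1 = 'u'.

(0, 4)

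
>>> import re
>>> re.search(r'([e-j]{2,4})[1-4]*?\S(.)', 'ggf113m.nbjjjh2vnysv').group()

'ggf11'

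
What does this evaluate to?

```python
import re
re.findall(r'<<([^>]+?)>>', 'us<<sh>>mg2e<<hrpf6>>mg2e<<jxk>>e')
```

['sh', 'hrpf6', 'jxk']

Scanning left to right: at [2:8] match '<<sh>>', group 1 = 'sh'; at [12:21] match '<<hrpf6>>', group 1 = 'hrpf6'; at [25:32] match '<<jxk>>', group 1 = 'jxk'.
One capturing group, so `findall` returns just the captured substring from each match — 3 in all.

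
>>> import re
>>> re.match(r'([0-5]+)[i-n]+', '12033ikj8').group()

'12033ikj'

The pattern matches one or more of a character in [0-5] (captured); then one or more of a character in [i-n].
With `match`, the pattern is implicitly anchored at the beginning.
The match spans [0:8] → '12033ikj'.
Captured: group 1 = '12033'.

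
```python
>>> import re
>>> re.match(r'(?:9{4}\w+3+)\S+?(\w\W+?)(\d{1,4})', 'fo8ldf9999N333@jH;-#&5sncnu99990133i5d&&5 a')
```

None

`match` is anchored at position 0; if the pattern doesn't fit there, it returns None.
Here the pattern fails at index 0, so the call returns None.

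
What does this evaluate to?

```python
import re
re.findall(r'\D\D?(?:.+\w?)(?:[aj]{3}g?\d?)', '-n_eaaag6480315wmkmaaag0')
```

['-n_eaaag6480315wmkmaaag0']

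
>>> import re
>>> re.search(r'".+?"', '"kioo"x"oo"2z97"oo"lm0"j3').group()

'"kioo"'

A non-greedy quantifier consumes as few characters as it can — just enough that the remainder of the pattern still matches from where it stops; whatever follows it matches normally.
The match spans [0:6] → '"kioo"'.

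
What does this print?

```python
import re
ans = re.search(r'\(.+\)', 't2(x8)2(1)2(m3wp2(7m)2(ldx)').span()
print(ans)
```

The match spans [2:27] → '(x8)2(1)2(m3wp2(7m)2(ldx)'.

(2, 27)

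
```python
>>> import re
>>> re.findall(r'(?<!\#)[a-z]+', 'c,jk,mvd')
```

['c', 'jk', 'mvd']

`(?!…)`/`(?<!…)` only lets a position through if the neighbouring text does NOT match; no characters are consumed.
Scanning left to right: at [0:1] → 'c'; at [2:4] → 'jk'; at [5:8] → 'mvd'.
`findall` yields the raw match text (3 of them) because the pattern has no groups.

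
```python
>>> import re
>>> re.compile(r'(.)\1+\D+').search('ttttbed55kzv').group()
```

'ttttbed'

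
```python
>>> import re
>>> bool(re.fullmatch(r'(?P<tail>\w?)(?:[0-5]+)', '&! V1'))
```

False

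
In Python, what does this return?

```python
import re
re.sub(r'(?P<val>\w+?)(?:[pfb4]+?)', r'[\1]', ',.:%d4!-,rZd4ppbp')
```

',.:%[d]!-,[rZd][p][b]'

Pattern: one or more of a word character (lazy) (captured as 'val'); then one or more of one of [pfb4] (lazy) (non-capturing group).
`\1` in the replacement pulls in group 1's text for each match.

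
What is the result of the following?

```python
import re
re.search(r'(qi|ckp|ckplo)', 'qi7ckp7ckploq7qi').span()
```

The match spans [0:2] → 'qi'.

(0, 2)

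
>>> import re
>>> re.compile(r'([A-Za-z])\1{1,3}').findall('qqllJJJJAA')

['q', 'l', 'J', 'A']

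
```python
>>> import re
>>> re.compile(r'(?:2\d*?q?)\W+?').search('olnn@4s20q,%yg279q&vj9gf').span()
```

(7, 11)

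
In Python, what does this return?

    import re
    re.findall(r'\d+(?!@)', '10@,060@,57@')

Because the assertion is negative and zero-width, positions next to the forbidden text are skipped.
Matches: at [0:1] → '1'; at [4:6] → '06'; at [9:10] → '5'.
No capturing groups, so `findall` returns the 3 full match strings.

['1', '06', '5']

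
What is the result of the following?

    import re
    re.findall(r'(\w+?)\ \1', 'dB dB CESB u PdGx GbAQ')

['dB']

`\1` is not a pattern — it's the concrete string captured by group 1, re-applied verbatim.
Because there's exactly one group, `findall` drops the full match and keeps group 1 from the one hit.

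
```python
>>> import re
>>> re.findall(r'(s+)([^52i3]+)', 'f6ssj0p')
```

[('ss', 'j0p')]

Multiple groups make `findall` return tuples — one 2-tuple for the one match.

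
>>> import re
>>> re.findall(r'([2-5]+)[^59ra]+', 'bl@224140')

The pattern matches one or more of a character in [2-5] (captured); then one or more of any character except [59ra].
Scanning left to right: at [3:9] match '224140', group 1 = '224'.
Because there's exactly one group, `findall` drops the full match and keeps group 1 from the one hit.

['224']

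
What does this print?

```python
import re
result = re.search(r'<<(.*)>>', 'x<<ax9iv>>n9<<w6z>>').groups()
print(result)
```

('ax9iv>>n9<<w6z',)

The match spans [1:19] → '<<ax9iv>>n9<<w6z>>'.
Captured: group 1 = 'ax9iv>>n9<<w6z'.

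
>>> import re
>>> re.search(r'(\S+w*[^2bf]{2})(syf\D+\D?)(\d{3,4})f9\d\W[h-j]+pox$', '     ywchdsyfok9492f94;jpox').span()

(5, 27)

The pattern matches one or more of a non-whitespace character, then zero or more of a literal 'w', then exactly 2 of any character except [2bf] (captured); then the literal 'syf', then one or more of a non-digit, then optionally a non-digit (captured); then 3 to 4 of a digit (captured); then the literal 'f9', then a digit, then a non-word character; then one or more of a character in [h-j], then the literal 'po', then the literal 'x'; then anchored at the end.
`search` walks the string left to right and returns the first match it finds.
The match spans [5:27] → 'ywchdsyfok9492f94;jpox'.
Captured: group 1 = 'ywchd', group 2 = 'syfok', group 3 = '9492'.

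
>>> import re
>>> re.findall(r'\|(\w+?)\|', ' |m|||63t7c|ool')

Because there's exactly one group, `findall` drops the full match and keeps group 1 from each hit.

['m', '63t7c']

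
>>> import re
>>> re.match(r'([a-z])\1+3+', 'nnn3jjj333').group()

'nnn3'

A backreference is literal: `\1` must see the identical characters the first group matched.
`match` is anchored at position 0; if the pattern doesn't fit there, it returns None.
The match spans [0:4] → 'nnn3'.
Captured: group 1 = 'n'.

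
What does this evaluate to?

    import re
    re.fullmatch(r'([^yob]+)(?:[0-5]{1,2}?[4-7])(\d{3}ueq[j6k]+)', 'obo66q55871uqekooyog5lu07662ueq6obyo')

This matches one or more of any character except [yob] (captured); then 1 to 2 of a character in [0-5] (lazy), then a character in [4-7] (non-capturing group); then exactly 3 of a digit, then the literal 'ueq', then one or more of one of [j6k] (captured).
For `fullmatch`, every character of the input must be accounted for by the pattern.
Here there's no way to consume every character, so the call returns None.

None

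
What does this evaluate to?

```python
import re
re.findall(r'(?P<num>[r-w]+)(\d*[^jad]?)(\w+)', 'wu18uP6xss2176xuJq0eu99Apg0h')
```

[('wu', '18u', 'P6xss2176xuJq0eu99Apg0h')]

The pattern matches one or more of a character in [r-w] (captured as 'num'); then zero or more of a digit, then optionally any character except [jad] (captured); then one or more of a word character (captured).
Matches: at [0:28] match 'wu18uP6xss2176xuJq0eu99Apg0h', groups = ('wu', '18u', 'P6xss2176xuJq0eu99Apg0h').
Multiple groups make `findall` return tuples — one 3-tuple for the one match.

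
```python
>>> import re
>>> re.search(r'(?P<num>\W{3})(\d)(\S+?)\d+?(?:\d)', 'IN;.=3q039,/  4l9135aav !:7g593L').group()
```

';.=3q03'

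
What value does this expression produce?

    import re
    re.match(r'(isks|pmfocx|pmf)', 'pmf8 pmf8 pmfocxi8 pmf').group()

`re.match` only tries the pattern at the start of the string.
The match spans [0:3] → 'pmf'.
Captured: group 1 = 'pmf'.

'pmf'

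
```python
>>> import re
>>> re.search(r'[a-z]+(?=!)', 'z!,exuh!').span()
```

(0, 1)

Lookahead/lookbehind check context without consuming it, so the matched span excludes the asserted characters.
The match spans [0:1] → 'z'.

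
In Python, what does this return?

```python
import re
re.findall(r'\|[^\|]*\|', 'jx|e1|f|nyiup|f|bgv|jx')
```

['|e1|', '|nyiup|', '|bgv|']

Walking the string: at [2:6] → '|e1|'; at [7:14] → '|nyiup|'; at [15:20] → '|bgv|'.
`findall` yields the raw match text (3 of them) because the pattern has no groups.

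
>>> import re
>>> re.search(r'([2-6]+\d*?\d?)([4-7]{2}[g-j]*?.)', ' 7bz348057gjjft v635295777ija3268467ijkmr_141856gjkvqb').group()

'348057g'

Lazy quantifiers expand one character at a time until the remainder of the pattern can match.
The match spans [4:11] → '348057g'.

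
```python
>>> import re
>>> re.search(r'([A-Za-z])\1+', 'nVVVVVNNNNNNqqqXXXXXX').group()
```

After group 1 captures some text, `\1` only succeeds where that same text appears again.
The match spans [1:6] → 'VVVVV'.

'VVVVV'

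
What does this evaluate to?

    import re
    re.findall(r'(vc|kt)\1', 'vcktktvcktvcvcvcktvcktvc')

['kt', 'vc']

After group 1 captures some text, `\1` only succeeds where that same text appears again.
Walking the string: at [2:6] match 'ktkt', group 1 = 'kt'; at [10:14] match 'vcvc', group 1 = 'vc'.
`findall` collects group 1 from each match (2 total).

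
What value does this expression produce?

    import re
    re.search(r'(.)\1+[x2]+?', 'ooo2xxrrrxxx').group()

The backreference `\1` re-matches whatever the first group consumed, character for character.
`re.search` scans for the first position where the pattern succeeds.
The match spans [0:4] → 'ooo2'.
Captured: group 1 = 'o'.

'ooo2'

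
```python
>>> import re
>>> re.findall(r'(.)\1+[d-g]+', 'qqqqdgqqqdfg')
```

['q', 'q']

`\1` is not a pattern — it's the concrete string captured by group 1, re-applied verbatim.
Walking the string: at [0:6] match 'qqqqdg', group 1 = 'q'; at [6:12] match 'qqqdfg', group 1 = 'q'.
With a single group, `findall` returns only what that group captured — 2 items.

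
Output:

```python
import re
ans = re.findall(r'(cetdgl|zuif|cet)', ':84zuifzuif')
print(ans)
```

['zuif', 'zuif']

Scanning left to right: at [3:7] match 'zuif', group 1 = 'zuif'; at [7:11] match 'zuif', group 1 = 'zuif'.
With a single group, `findall` returns only what that group captured — 2 items.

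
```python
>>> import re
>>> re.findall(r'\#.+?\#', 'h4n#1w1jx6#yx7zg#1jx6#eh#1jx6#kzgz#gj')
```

Matches: at [3:11] → '#1w1jx6#'; at [16:22] → '#1jx6#'; at [24:30] → '#1jx6#'.
No capturing groups, so `findall` returns the 3 full match strings.

['#1w1jx6#', '#1jx6#', '#1jx6#']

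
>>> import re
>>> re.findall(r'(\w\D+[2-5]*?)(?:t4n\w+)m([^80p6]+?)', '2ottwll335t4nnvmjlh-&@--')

[('2ottwll335', 'j')]

The pattern matches a word character, then one or more of a non-digit, then zero or more of a character in [2-5] (lazy) (captured); then the literal 't4n', then one or more of a word character (non-capturing group); then a literal 'm'; then one or more of any character except [80p6] (lazy) (captured).
Lazy quantifiers expand one character at a time until the remainder of the pattern can match.
Matches: at [0:17] match '2ottwll335t4nnvmj', groups = ('2ottwll335', 'j').
Multiple groups make `findall` return tuples — one 2-tuple for the one match.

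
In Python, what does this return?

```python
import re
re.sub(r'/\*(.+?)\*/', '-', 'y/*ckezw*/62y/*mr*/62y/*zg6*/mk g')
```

Matches: at [1:10] → '/*ckezw*/'; at [13:19] → '/*mr*/'; at [22:29] → '/*zg6*/'.
`sub` substitutes '-' at each match site.

'y-62y-62y-mk g'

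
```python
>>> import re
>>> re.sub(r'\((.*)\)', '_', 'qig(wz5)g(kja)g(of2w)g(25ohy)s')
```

Each match is replaced by '_'.

'qig_s'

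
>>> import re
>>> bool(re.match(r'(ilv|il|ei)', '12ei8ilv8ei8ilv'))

False

`re.match` only tries the pattern at the start of the string.
Here the string doesn't start with a match, so the call returns None, and `bool(None)` is False.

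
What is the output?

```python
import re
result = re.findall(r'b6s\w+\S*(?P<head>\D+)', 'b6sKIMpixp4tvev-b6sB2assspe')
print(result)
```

The pattern matches the literal 'b6s', then one or more of a word character, then zero or more of a non-whitespace character; then one or more of a non-digit (captured as 'head').
Matches: at [0:27] match 'b6sKIMpixp4tvev-b6sB2assspe', group 1 = 'e'.
`findall` collects group 1 from the one match (1 total).

['e']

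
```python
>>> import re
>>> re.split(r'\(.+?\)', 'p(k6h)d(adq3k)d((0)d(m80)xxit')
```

With the lazy modifier that quantifier settles for the fewest repetitions that let the rest of the pattern succeed (the atoms after it are unaffected and can still be greedy).
Matches to split on: at [1:6] → '(k6h)'; at [7:14] → '(adq3k)'; at [15:19] → '((0)'; at [20:25] → '(m80)'.
`split` removes every match and returns the 5 fragments in between.

['p', 'd', 'd', 'd', 'xxit']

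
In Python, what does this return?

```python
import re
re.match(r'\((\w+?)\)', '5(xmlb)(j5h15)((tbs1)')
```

None

With `match`, the pattern is implicitly anchored at the beginning.
Here the pattern fails at index 0, so the call returns None.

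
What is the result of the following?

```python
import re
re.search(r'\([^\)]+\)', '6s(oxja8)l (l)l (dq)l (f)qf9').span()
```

`re.search` tries every starting position until one works.
The match spans [2:9] → '(oxja8)'.

(2, 9)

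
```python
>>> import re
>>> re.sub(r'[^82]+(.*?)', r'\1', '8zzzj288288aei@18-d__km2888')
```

'828828882888'

This matches one or more of any character except [82]; then zero or more of any character (lazy) (captured).
Because the quantifier is non-greedy, it stops expanding at the earliest point where the rest of the pattern can succeed.
Matches: at [1:5] → 'zzzj'; at [11:16] → 'aei@1'; at [17:23] → '-d__km'.
Each match is replaced using the text its own group 1 captured.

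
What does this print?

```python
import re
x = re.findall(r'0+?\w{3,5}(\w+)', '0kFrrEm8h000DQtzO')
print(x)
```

`findall` collects group 1 from the one match (1 total).

['m8h000DQtzO']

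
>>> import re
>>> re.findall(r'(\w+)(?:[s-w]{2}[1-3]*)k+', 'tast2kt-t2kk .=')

['ta']

`findall` collects group 1 from the one match (1 total).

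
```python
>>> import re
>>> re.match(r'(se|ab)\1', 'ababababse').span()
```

After group 1 captures some text, `\1` only succeeds where that same text appears again.
`re.match` only tries the pattern at the start of the string.
The match spans [0:4] → 'abab'.
Captured: group 1 = 'ab'.

(0, 4)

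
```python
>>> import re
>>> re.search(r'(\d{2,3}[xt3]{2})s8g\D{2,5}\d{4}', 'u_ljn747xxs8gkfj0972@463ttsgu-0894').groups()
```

This matches 2 to 3 of a digit, then exactly 2 of one of [xt3] (captured); then the literal 's8g', then 2 to 5 of a non-digit, then exactly 4 of a digit.
Unlike `match`, `search` isn't anchored — it looks for the pattern anywhere in the string.
The match spans [5:20] → '747xxs8gkfj0972'.
Captured: group 1 = '747xx'.

('747xx',)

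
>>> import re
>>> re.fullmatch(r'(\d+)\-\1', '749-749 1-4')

None

`fullmatch` succeeds only if the pattern covers the string from start to end.
Here there's no way to consume every character, so the call returns None.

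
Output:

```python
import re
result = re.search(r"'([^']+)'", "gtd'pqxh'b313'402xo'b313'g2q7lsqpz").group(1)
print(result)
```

pqxh

The match spans [3:9] → "'pqxh'".
Captured: group 1 = 'pqxh'.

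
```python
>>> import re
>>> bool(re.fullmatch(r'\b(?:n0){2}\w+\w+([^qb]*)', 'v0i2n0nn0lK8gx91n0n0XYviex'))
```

`re.fullmatch` is like wrapping the pattern in `^…$` (in single-line mode).
Here the pattern can't cover the whole string, so the call returns None, and `bool(None)` is False.

False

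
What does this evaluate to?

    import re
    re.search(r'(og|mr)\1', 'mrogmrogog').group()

'ogog'

The backreference `\1` re-matches whatever the first group consumed, character for character.
The match spans [6:10] → 'ogog'.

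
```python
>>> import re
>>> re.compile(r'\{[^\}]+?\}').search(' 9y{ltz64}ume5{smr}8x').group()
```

'{ltz64}'

The match spans [3:10] → '{ltz64}'.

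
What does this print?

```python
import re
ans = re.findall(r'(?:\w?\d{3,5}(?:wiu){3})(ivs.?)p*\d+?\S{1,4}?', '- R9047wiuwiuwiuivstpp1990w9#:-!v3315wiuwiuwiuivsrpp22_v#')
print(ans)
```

This matches optionally a word character, then 3 to 5 of a digit, then the literal 'wiu' repeated 3 times (non-capturing group); then the literal 'ivs', then optionally any character (captured); then zero or more of a literal 'p', then one or more of a digit (lazy), then 1 to 4 of a non-whitespace character (lazy).
`findall` collects group 1 from each match (2 total).

['ivst', 'ivsr']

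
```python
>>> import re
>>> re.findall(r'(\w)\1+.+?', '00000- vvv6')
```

The backreference `\1` re-matches whatever the first group consumed, character for character.
Walking the string: at [0:6] match '00000-', group 1 = '0'; at [7:11] match 'vvv6', group 1 = 'v'.
With a single group, `findall` returns only what that group captured — 2 items.

['0', 'v']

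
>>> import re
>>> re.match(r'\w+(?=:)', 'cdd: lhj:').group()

'cdd'

The `(?=…)`/`(?<=…)` assertion just peeks at neighbouring text; it doesn't advance the match position.
`re.match` only tries the pattern at the start of the string.
The match spans [0:3] → 'cdd'.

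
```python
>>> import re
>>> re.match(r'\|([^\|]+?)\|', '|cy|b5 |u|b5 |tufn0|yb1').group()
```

`re.match` won't scan ahead — the pattern has to work from the very first character.
The match spans [0:4] → '|cy|'.
Captured: group 1 = 'cy'.

'|cy|'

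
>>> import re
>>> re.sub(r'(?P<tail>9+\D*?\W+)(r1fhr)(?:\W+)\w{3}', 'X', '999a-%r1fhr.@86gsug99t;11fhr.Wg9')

`sub` substitutes 'X' at each match site.

'Xsug99t;11fhr.Wg9'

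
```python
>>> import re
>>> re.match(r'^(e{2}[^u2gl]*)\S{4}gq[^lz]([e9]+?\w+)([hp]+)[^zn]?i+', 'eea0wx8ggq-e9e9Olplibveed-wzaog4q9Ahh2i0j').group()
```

'eea0wx8ggq-e9e9Olpli'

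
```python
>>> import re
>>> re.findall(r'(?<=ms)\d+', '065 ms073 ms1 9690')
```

['073', '1']

Because the assertion is zero-width, the text it checks is not consumed and won't appear in the result.
Matches: at [6:9] → '073'; at [12:13] → '1'.
Since nothing is captured, `findall` lists the 2 matched substrings directly.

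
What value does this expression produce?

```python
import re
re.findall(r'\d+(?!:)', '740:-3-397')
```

['74', '3', '397']

`(?!…)`/`(?<!…)` only lets a position through if the neighbouring text does NOT match; no characters are consumed.
Walking the string: at [0:2] → '74'; at [5:6] → '3'; at [7:10] → '397'.
`findall` yields the raw match text (3 of them) because the pattern has no groups.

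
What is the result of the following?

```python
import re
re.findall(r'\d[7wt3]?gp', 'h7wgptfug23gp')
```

['7wgp', '23gp']

This matches a digit; then optionally one of [7wt3], then the literal 'gp'.
Walking the string: at [1:5] → '7wgp'; at [9:13] → '23gp'.
With no groups in the pattern, `findall` gives back each whole match — 2 here.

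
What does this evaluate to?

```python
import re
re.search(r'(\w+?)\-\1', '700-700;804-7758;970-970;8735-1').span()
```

(0, 7)

After group 1 captures some text, `\1` only succeeds where that same text appears again.
`re.search` scans for the first position where the pattern succeeds.
The match spans [0:7] → '700-700'.
Captured: group 1 = '700'.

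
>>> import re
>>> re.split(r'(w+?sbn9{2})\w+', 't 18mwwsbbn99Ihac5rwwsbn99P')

Because the pattern has a capturing group, `split` also inserts each captured text between the pieces.

['t 18mwwsbbn99Ihac5r', 'wwsbn99', '']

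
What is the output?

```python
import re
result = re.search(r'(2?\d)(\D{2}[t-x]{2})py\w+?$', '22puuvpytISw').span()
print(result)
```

Pattern: optionally the literal '2', then a digit (captured); then exactly 2 of a non-digit, then exactly 2 of a character in [t-x] (captured); then the literal 'py', then one or more of a word character (lazy); then anchored at the end.
`re.search` scans for the first position where the pattern succeeds.
The match spans [0:12] → '22puuvpytISw'.
Captured: group 1 = '22', group 2 = 'puuv'.

(0, 12)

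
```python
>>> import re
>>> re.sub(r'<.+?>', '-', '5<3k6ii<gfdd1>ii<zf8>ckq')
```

The `?` after the quantifier makes it lazy — it takes as little as possible before letting the rest of the pattern try.
Matches: at [1:14] → '<3k6ii<gfdd1>'; at [16:21] → '<zf8>'.
Each match is replaced by '-'.

'5-ii-ckq'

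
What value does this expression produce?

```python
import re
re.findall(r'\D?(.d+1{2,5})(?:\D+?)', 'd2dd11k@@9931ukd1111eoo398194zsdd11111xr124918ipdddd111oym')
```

`findall` collects group 1 from each match (4 total).

['2dd11', 'kd1111', 'sdd11111', 'pdddd111']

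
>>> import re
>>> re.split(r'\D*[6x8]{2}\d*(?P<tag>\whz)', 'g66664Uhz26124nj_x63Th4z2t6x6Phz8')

['', 'Uhz', '26124nj_x63Th4z2', 'Phz', '8']

Pattern: zero or more of a non-digit; then exactly 2 of one of [6x8], then zero or more of a digit; then a word character, then the literal 'hz' (captured as 'tag').
Matches to split on: at [0:9] → 'g66664Uhz'; at [25:32] → 't6x6Phz'.
Because the pattern has a capturing group, `split` also inserts each captured text between the pieces.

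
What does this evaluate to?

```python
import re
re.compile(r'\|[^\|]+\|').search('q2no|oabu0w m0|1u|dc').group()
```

'|oabu0w m0|'

The match spans [4:15] → '|oabu0w m0|'.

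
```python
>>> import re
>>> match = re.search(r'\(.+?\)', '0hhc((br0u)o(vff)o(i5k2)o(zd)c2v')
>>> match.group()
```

With the lazy modifier that quantifier settles for the fewest repetitions that let the rest of the pattern succeed (the atoms after it are unaffected and can still be greedy).
`search` walks the string left to right and returns the first match it finds.
The match spans [4:11] → '((br0u)'.

'((br0u)'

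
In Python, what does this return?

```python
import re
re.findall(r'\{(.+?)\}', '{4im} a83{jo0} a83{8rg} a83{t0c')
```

['4im', 'jo0', '8rg']

A `+?`/`*?`/`{m,n}?` starts at its minimum and grows only as far as needed for what follows to match.
`findall` collects group 1 from each match (3 total).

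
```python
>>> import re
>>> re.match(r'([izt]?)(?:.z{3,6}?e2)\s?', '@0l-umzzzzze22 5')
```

None

The pattern matches optionally one of [izt] (captured); then any character, then 3 to 6 of the literal 'z' (lazy), then the literal 'e2' (non-capturing group); then optionally whitespace.
`re.match` only tries the pattern at the start of the string.
Here position 0 doesn't satisfy it, so the call returns None.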